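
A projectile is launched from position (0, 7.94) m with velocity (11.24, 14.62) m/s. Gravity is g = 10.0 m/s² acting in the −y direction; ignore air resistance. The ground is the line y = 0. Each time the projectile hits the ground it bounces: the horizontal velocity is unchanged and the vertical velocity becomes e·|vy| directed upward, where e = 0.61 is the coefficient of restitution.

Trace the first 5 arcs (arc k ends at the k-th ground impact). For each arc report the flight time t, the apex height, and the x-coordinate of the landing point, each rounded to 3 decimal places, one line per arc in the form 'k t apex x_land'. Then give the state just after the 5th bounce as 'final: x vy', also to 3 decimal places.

Arc 1: start y=7.940, vy=14.620 → t=3.392, apex=18.627, x_land=38.128, impact vy=-19.301
  bounce: vy ← 0.61·19.301 = 11.774
Arc 2: start y=0.000, vy=11.774 → t=2.355, apex=6.931, x_land=64.595, impact vy=-11.774
  bounce: vy ← 0.61·11.774 = 7.182
Arc 3: start y=0.000, vy=7.182 → t=1.436, apex=2.579, x_land=80.741, impact vy=-7.182
  bounce: vy ← 0.61·7.182 = 4.381
Arc 4: start y=0.000, vy=4.381 → t=0.876, apex=0.960, x_land=90.589, impact vy=-4.381
  bounce: vy ← 0.61·4.381 = 2.672
Arc 5: start y=0.000, vy=2.672 → t=0.534, apex=0.357, x_land=96.597, impact vy=-2.672
  bounce: vy ← 0.61·2.672 = 1.630

1 3.392 18.627 38.128
2 2.355 6.931 64.595
3 1.436 2.579 80.741
4 0.876 0.960 90.589
5 0.534 0.357 96.597
final: 96.597 1.630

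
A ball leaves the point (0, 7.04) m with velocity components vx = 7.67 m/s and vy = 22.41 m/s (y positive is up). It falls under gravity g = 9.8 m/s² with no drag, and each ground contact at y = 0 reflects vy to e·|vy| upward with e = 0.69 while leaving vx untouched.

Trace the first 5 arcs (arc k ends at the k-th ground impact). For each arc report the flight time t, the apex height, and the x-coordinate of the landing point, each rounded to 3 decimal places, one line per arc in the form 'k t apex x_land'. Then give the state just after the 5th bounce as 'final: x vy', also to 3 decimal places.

1 4.869 32.663 37.342
2 3.563 15.551 64.670
3 2.458 7.404 83.526
4 1.696 3.525 96.537
5 1.170 1.678 105.514
final: 105.514 3.957

Arc 1: start y=7.040, vy=22.410 → t=4.869, apex=32.663, x_land=37.342, impact vy=-25.302
  bounce: vy ← 0.69·25.302 = 17.458
Arc 2: start y=0.000, vy=17.458 → t=3.563, apex=15.551, x_land=64.670, impact vy=-17.458
  bounce: vy ← 0.69·17.458 = 12.046
Arc 3: start y=0.000, vy=12.046 → t=2.458, apex=7.404, x_land=83.526, impact vy=-12.046
  bounce: vy ← 0.69·12.046 = 8.312
Arc 4: start y=0.000, vy=8.312 → t=1.696, apex=3.525, x_land=96.537, impact vy=-8.312
  bounce: vy ← 0.69·8.312 = 5.735
Arc 5: start y=0.000, vy=5.735 → t=1.170, apex=1.678, x_land=105.514, impact vy=-5.735
  bounce: vy ← 0.69·5.735 = 3.957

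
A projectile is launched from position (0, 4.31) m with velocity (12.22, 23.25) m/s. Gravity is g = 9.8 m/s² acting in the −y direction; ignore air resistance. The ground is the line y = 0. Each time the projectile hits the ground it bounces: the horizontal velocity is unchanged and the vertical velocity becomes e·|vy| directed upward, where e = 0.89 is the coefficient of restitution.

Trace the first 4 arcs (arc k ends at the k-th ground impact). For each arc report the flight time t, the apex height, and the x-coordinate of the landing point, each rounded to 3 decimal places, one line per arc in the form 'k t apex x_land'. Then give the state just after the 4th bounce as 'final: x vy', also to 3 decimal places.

Arc 1: start y=4.310, vy=23.250 → t=4.924, apex=31.890, x_land=60.166, impact vy=-25.001
  bounce: vy ← 0.89·25.001 = 22.251
Arc 2: start y=0.000, vy=22.251 → t=4.541, apex=25.260, x_land=115.656, impact vy=-22.251
  bounce: vy ← 0.89·22.251 = 19.803
Arc 3: start y=0.000, vy=19.803 → t=4.041, apex=20.008, x_land=165.043, impact vy=-19.803
  bounce: vy ← 0.89·19.803 = 17.625
Arc 4: start y=0.000, vy=17.625 → t=3.597, apex=15.849, x_land=208.997, impact vy=-17.625
  bounce: vy ← 0.89·17.625 = 15.686

1 4.924 31.890 60.166
2 4.541 25.260 115.656
3 4.041 20.008 165.043
4 3.597 15.849 208.997
final: 208.997 15.686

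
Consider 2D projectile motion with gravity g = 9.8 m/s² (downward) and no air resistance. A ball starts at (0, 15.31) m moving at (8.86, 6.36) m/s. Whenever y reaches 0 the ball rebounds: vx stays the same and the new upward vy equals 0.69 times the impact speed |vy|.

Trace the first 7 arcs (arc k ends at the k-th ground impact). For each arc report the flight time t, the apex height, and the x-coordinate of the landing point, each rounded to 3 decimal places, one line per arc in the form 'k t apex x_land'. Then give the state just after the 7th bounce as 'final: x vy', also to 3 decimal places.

Arc 1: start y=15.310, vy=6.360 → t=2.532, apex=17.374, x_land=22.433, impact vy=-18.453
  bounce: vy ← 0.69·18.453 = 12.733
Arc 2: start y=0.000, vy=12.733 → t=2.599, apex=8.272, x_land=45.456, impact vy=-12.733
  bounce: vy ← 0.69·12.733 = 8.786
Arc 3: start y=0.000, vy=8.786 → t=1.793, apex=3.938, x_land=61.342, impact vy=-8.786
  bounce: vy ← 0.69·8.786 = 6.062
Arc 4: start y=0.000, vy=6.062 → t=1.237, apex=1.875, x_land=72.303, impact vy=-6.062
  bounce: vy ← 0.69·6.062 = 4.183
Arc 5: start y=0.000, vy=4.183 → t=0.854, apex=0.893, x_land=79.867, impact vy=-4.183
  bounce: vy ← 0.69·4.183 = 2.886
Arc 6: start y=0.000, vy=2.886 → t=0.589, apex=0.425, x_land=85.085, impact vy=-2.886
  bounce: vy ← 0.69·2.886 = 1.991
Arc 7: start y=0.000, vy=1.991 → t=0.406, apex=0.202, x_land=88.686, impact vy=-1.991
  bounce: vy ← 0.69·1.991 = 1.374

1 2.532 17.374 22.433
2 2.599 8.272 45.456
3 1.793 3.938 61.342
4 1.237 1.875 72.303
5 0.854 0.893 79.867
6 0.589 0.425 85.085
7 0.406 0.202 88.686
final: 88.686 1.374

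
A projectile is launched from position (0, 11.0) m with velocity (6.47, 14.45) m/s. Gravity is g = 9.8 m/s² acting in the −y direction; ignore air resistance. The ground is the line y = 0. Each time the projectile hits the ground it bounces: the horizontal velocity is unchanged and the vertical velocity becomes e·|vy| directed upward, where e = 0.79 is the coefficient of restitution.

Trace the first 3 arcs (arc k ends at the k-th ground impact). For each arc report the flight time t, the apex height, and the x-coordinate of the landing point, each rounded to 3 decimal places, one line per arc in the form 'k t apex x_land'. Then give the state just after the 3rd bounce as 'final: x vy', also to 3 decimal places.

Arc 1: start y=11.000, vy=14.450 → t=3.577, apex=21.653, x_land=23.141, impact vy=-20.601
  bounce: vy ← 0.79·20.601 = 16.275
Arc 2: start y=0.000, vy=16.275 → t=3.321, apex=13.514, x_land=44.630, impact vy=-16.275
  bounce: vy ← 0.79·16.275 = 12.857
Arc 3: start y=0.000, vy=12.857 → t=2.624, apex=8.434, x_land=61.607, impact vy=-12.857
  bounce: vy ← 0.79·12.857 = 10.157

1 3.577 21.653 23.141
2 3.321 13.514 44.630
3 2.624 8.434 61.607
final: 61.607 10.157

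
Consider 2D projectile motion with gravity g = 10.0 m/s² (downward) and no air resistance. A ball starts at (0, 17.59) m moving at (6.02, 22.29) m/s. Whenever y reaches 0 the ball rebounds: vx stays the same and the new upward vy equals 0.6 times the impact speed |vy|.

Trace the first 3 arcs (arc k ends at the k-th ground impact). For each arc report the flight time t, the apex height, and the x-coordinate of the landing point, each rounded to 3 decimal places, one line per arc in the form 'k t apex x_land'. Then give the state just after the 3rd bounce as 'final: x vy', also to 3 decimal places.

Arc 1: start y=17.590, vy=22.290 → t=5.142, apex=42.432, x_land=30.956, impact vy=-29.131
  bounce: vy ← 0.6·29.131 = 17.479
Arc 2: start y=0.000, vy=17.479 → t=3.496, apex=15.276, x_land=52.000, impact vy=-17.479
  bounce: vy ← 0.6·17.479 = 10.487
Arc 3: start y=0.000, vy=10.487 → t=2.097, apex=5.499, x_land=64.627, impact vy=-10.487
  bounce: vy ← 0.6·10.487 = 6.292

1 5.142 42.432 30.956
2 3.496 15.276 52.000
3 2.097 5.499 64.627
final: 64.627 6.292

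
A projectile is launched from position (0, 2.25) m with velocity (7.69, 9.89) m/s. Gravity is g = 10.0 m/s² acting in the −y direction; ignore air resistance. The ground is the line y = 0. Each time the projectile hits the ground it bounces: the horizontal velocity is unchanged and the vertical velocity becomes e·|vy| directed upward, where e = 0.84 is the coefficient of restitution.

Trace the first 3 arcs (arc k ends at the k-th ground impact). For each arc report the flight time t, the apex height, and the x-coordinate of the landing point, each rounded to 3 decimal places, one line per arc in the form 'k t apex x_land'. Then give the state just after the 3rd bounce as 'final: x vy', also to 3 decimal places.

1 2.184 7.141 16.795
2 2.008 5.038 32.234
3 1.686 3.555 45.203
final: 45.203 7.083

Arc 1: start y=2.250, vy=9.890 → t=2.184, apex=7.141, x_land=16.795, impact vy=-11.950
  bounce: vy ← 0.84·11.950 = 10.038
Arc 2: start y=0.000, vy=10.038 → t=2.008, apex=5.038, x_land=32.234, impact vy=-10.038
  bounce: vy ← 0.84·10.038 = 8.432
Arc 3: start y=0.000, vy=8.432 → t=1.686, apex=3.555, x_land=45.203, impact vy=-8.432
  bounce: vy ← 0.84·8.432 = 7.083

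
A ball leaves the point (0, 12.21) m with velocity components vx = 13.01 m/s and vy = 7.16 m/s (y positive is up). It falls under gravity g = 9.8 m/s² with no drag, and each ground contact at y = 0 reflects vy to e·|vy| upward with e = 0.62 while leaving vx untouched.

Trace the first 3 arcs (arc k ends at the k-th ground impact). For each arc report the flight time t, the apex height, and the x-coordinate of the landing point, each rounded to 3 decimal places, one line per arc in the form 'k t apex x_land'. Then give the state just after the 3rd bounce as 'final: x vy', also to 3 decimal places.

Arc 1: start y=12.210, vy=7.160 → t=2.470, apex=14.826, x_land=32.135, impact vy=-17.046
  bounce: vy ← 0.62·17.046 = 10.569
Arc 2: start y=0.000, vy=10.569 → t=2.157, apex=5.699, x_land=60.197, impact vy=-10.569
  bounce: vy ← 0.62·10.569 = 6.553
Arc 3: start y=0.000, vy=6.553 → t=1.337, apex=2.191, x_land=77.595, impact vy=-6.553
  bounce: vy ← 0.62·6.553 = 4.063

1 2.470 14.826 32.135
2 2.157 5.699 60.197
3 1.337 2.191 77.595
final: 77.595 4.063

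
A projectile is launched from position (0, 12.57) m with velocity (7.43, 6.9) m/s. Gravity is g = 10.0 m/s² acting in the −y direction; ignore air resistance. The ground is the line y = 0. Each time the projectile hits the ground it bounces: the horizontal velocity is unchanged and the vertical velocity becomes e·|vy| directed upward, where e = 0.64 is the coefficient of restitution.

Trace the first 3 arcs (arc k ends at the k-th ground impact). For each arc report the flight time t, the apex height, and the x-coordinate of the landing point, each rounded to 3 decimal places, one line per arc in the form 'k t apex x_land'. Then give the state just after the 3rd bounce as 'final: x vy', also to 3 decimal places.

Arc 1: start y=12.570, vy=6.900 → t=2.419, apex=14.951, x_land=17.975, impact vy=-17.292
  bounce: vy ← 0.64·17.292 = 11.067
Arc 2: start y=0.000, vy=11.067 → t=2.213, apex=6.124, x_land=34.420, impact vy=-11.067
  bounce: vy ← 0.64·11.067 = 7.083
Arc 3: start y=0.000, vy=7.083 → t=1.417, apex=2.508, x_land=44.945, impact vy=-7.083
  bounce: vy ← 0.64·7.083 = 4.533

1 2.419 14.951 17.975
2 2.213 6.124 34.420
3 1.417 2.508 44.945
final: 44.945 4.533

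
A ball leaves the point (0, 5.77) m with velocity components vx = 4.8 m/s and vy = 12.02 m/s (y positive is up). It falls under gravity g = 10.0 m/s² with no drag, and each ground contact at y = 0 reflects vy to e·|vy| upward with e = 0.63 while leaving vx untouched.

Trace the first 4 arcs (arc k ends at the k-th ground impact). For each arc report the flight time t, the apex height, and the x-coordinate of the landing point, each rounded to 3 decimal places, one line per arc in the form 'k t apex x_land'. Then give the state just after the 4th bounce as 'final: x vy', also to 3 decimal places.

Arc 1: start y=5.770, vy=12.020 → t=2.814, apex=12.994, x_land=13.508, impact vy=-16.121
  bounce: vy ← 0.63·16.121 = 10.156
Arc 2: start y=0.000, vy=10.156 → t=2.031, apex=5.157, x_land=23.257, impact vy=-10.156
  bounce: vy ← 0.63·10.156 = 6.398
Arc 3: start y=0.000, vy=6.398 → t=1.280, apex=2.047, x_land=29.400, impact vy=-6.398
  bounce: vy ← 0.63·6.398 = 4.031
Arc 4: start y=0.000, vy=4.031 → t=0.806, apex=0.812, x_land=33.270, impact vy=-4.031
  bounce: vy ← 0.63·4.031 = 2.540

1 2.814 12.994 13.508
2 2.031 5.157 23.257
3 1.280 2.047 29.400
4 0.806 0.812 33.270
final: 33.270 2.540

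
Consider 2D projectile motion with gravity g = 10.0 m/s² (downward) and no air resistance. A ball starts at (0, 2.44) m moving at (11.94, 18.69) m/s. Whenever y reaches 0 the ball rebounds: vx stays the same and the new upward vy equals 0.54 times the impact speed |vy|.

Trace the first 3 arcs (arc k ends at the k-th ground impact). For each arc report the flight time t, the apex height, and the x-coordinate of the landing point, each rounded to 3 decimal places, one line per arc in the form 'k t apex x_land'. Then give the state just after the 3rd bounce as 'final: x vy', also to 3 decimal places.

1 3.864 19.906 46.140
2 2.155 5.805 71.869
3 1.164 1.693 85.763
final: 85.763 3.142

Arc 1: start y=2.440, vy=18.690 → t=3.864, apex=19.906, x_land=46.140, impact vy=-19.953
  bounce: vy ← 0.54·19.953 = 10.775
Arc 2: start y=0.000, vy=10.775 → t=2.155, apex=5.805, x_land=71.869, impact vy=-10.775
  bounce: vy ← 0.54·10.775 = 5.818
Arc 3: start y=0.000, vy=5.818 → t=1.164, apex=1.693, x_land=85.763, impact vy=-5.818
  bounce: vy ← 0.54·5.818 = 3.142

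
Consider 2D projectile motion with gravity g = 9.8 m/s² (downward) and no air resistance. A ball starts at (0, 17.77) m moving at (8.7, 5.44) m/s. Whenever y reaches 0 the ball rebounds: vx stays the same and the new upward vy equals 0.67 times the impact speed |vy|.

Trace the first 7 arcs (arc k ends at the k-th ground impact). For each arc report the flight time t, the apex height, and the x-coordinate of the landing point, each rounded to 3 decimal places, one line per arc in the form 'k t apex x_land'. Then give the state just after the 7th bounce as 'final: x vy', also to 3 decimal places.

1 2.539 19.280 22.087
2 2.658 8.655 45.212
3 1.781 3.885 60.705
4 1.193 1.744 71.086
5 0.799 0.783 78.041
6 0.536 0.351 82.701
7 0.359 0.158 85.823
final: 85.823 1.178

Arc 1: start y=17.770, vy=5.440 → t=2.539, apex=19.280, x_land=22.087, impact vy=-19.439
  bounce: vy ← 0.67·19.439 = 13.024
Arc 2: start y=0.000, vy=13.024 → t=2.658, apex=8.655, x_land=45.212, impact vy=-13.024
  bounce: vy ← 0.67·13.024 = 8.726
Arc 3: start y=0.000, vy=8.726 → t=1.781, apex=3.885, x_land=60.705, impact vy=-8.726
  bounce: vy ← 0.67·8.726 = 5.847
Arc 4: start y=0.000, vy=5.847 → t=1.193, apex=1.744, x_land=71.086, impact vy=-5.847
  bounce: vy ← 0.67·5.847 = 3.917
Arc 5: start y=0.000, vy=3.917 → t=0.799, apex=0.783, x_land=78.041, impact vy=-3.917
  bounce: vy ← 0.67·3.917 = 2.625
Arc 6: start y=0.000, vy=2.625 → t=0.536, apex=0.351, x_land=82.701, impact vy=-2.625
  bounce: vy ← 0.67·2.625 = 1.758
Arc 7: start y=0.000, vy=1.758 → t=0.359, apex=0.158, x_land=85.823, impact vy=-1.758
  bounce: vy ← 0.67·1.758 = 1.178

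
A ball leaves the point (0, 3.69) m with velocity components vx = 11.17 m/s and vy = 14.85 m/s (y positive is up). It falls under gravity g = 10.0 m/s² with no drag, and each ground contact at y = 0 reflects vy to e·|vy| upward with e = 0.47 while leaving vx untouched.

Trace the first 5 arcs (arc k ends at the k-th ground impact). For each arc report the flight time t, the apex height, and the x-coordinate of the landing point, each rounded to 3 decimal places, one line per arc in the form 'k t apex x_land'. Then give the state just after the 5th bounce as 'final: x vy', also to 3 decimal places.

1 3.201 14.716 35.751
2 1.613 3.251 53.764
3 0.758 0.718 62.230
4 0.356 0.159 66.209
5 0.167 0.035 68.079
final: 68.079 0.393

Arc 1: start y=3.690, vy=14.850 → t=3.201, apex=14.716, x_land=35.751, impact vy=-17.156
  bounce: vy ← 0.47·17.156 = 8.063
Arc 2: start y=0.000, vy=8.063 → t=1.613, apex=3.251, x_land=53.764, impact vy=-8.063
  bounce: vy ← 0.47·8.063 = 3.790
Arc 3: start y=0.000, vy=3.790 → t=0.758, apex=0.718, x_land=62.230, impact vy=-3.790
  bounce: vy ← 0.47·3.790 = 1.781
Arc 4: start y=0.000, vy=1.781 → t=0.356, apex=0.159, x_land=66.209, impact vy=-1.781
  bounce: vy ← 0.47·1.781 = 0.837
Arc 5: start y=0.000, vy=0.837 → t=0.167, apex=0.035, x_land=68.079, impact vy=-0.837
  bounce: vy ← 0.47·0.837 = 0.393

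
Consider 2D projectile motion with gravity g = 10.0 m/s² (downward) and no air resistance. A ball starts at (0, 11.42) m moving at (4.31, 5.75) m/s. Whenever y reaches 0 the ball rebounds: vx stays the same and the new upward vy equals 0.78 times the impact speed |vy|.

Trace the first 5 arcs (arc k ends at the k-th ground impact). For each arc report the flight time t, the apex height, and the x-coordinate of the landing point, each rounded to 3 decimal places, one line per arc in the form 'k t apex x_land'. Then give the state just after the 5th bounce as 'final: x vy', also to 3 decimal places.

Arc 1: start y=11.420, vy=5.750 → t=2.192, apex=13.073, x_land=9.447, impact vy=-16.170
  bounce: vy ← 0.78·16.170 = 12.612
Arc 2: start y=0.000, vy=12.612 → t=2.522, apex=7.954, x_land=20.319, impact vy=-12.612
  bounce: vy ← 0.78·12.612 = 9.838
Arc 3: start y=0.000, vy=9.838 → t=1.968, apex=4.839, x_land=28.799, impact vy=-9.838
  bounce: vy ← 0.78·9.838 = 7.673
Arc 4: start y=0.000, vy=7.673 → t=1.535, apex=2.944, x_land=35.414, impact vy=-7.673
  bounce: vy ← 0.78·7.673 = 5.985
Arc 5: start y=0.000, vy=5.985 → t=1.197, apex=1.791, x_land=40.573, impact vy=-5.985
  bounce: vy ← 0.78·5.985 = 4.669

1 2.192 13.073 9.447
2 2.522 7.954 20.319
3 1.968 4.839 28.799
4 1.535 2.944 35.414
5 1.197 1.791 40.573
final: 40.573 4.669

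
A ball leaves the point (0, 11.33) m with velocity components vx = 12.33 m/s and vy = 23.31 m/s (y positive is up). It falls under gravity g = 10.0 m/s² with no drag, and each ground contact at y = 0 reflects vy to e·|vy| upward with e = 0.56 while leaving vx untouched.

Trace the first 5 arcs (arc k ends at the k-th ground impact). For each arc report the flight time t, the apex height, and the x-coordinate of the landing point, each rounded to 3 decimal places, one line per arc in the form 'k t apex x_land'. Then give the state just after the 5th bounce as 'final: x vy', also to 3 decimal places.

1 5.106 38.498 62.955
2 3.108 12.073 101.274
3 1.740 3.786 122.732
4 0.975 1.187 134.749
5 0.546 0.372 141.479
final: 141.479 1.528

Arc 1: start y=11.330, vy=23.310 → t=5.106, apex=38.498, x_land=62.955, impact vy=-27.748
  bounce: vy ← 0.56·27.748 = 15.539
Arc 2: start y=0.000, vy=15.539 → t=3.108, apex=12.073, x_land=101.274, impact vy=-15.539
  bounce: vy ← 0.56·15.539 = 8.702
Arc 3: start y=0.000, vy=8.702 → t=1.740, apex=3.786, x_land=122.732, impact vy=-8.702
  bounce: vy ← 0.56·8.702 = 4.873
Arc 4: start y=0.000, vy=4.873 → t=0.975, apex=1.187, x_land=134.749, impact vy=-4.873
  bounce: vy ← 0.56·4.873 = 2.729
Arc 5: start y=0.000, vy=2.729 → t=0.546, apex=0.372, x_land=141.479, impact vy=-2.729
  bounce: vy ← 0.56·2.729 = 1.528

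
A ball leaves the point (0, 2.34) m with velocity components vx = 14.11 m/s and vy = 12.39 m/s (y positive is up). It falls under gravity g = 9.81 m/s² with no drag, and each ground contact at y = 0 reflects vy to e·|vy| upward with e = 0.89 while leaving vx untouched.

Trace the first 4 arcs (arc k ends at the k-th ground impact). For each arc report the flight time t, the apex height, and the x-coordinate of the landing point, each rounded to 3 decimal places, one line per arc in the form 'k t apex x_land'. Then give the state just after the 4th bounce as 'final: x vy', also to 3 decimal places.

Arc 1: start y=2.340, vy=12.390 → t=2.703, apex=10.164, x_land=38.133, impact vy=-14.122
  bounce: vy ← 0.89·14.122 = 12.568
Arc 2: start y=0.000, vy=12.568 → t=2.562, apex=8.051, x_land=74.287, impact vy=-12.568
  bounce: vy ← 0.89·12.568 = 11.186
Arc 3: start y=0.000, vy=11.186 → t=2.280, apex=6.377, x_land=106.465, impact vy=-11.186
  bounce: vy ← 0.89·11.186 = 9.955
Arc 4: start y=0.000, vy=9.955 → t=2.030, apex=5.051, x_land=135.103, impact vy=-9.955
  bounce: vy ← 0.89·9.955 = 8.860

1 2.703 10.164 38.133
2 2.562 8.051 74.287
3 2.280 6.377 106.465
4 2.030 5.051 135.103
final: 135.103 8.860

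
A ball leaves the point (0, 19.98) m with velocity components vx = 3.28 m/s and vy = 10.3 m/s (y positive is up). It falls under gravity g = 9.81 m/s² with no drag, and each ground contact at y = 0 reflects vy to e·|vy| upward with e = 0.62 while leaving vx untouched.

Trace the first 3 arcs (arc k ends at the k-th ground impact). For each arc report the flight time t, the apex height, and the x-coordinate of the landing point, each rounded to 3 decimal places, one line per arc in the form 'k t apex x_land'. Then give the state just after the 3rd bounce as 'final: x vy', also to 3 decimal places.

1 3.325 25.387 10.906
2 2.821 9.759 20.159
3 1.749 3.751 25.896
final: 25.896 5.319

Arc 1: start y=19.980, vy=10.300 → t=3.325, apex=25.387, x_land=10.906, impact vy=-22.318
  bounce: vy ← 0.62·22.318 = 13.837
Arc 2: start y=0.000, vy=13.837 → t=2.821, apex=9.759, x_land=20.159, impact vy=-13.837
  bounce: vy ← 0.62·13.837 = 8.579
Arc 3: start y=0.000, vy=8.579 → t=1.749, apex=3.751, x_land=25.896, impact vy=-8.579
  bounce: vy ← 0.62·8.579 = 5.319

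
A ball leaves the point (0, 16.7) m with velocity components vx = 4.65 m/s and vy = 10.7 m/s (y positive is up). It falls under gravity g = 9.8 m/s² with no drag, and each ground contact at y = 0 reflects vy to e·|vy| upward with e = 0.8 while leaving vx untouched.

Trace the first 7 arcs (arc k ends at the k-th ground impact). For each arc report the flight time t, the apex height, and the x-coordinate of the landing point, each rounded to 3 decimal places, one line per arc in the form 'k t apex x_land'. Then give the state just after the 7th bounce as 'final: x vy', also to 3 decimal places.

1 3.237 22.541 15.050
2 3.432 14.426 31.008
3 2.745 9.233 43.774
4 2.196 5.909 53.987
5 1.757 3.782 62.157
6 1.406 2.420 68.693
7 1.125 1.549 73.922
final: 73.922 4.408

Arc 1: start y=16.700, vy=10.700 → t=3.237, apex=22.541, x_land=15.050, impact vy=-21.019
  bounce: vy ← 0.8·21.019 = 16.815
Arc 2: start y=0.000, vy=16.815 → t=3.432, apex=14.426, x_land=31.008, impact vy=-16.815
  bounce: vy ← 0.8·16.815 = 13.452
Arc 3: start y=0.000, vy=13.452 → t=2.745, apex=9.233, x_land=43.774, impact vy=-13.452
  bounce: vy ← 0.8·13.452 = 10.762
Arc 4: start y=0.000, vy=10.762 → t=2.196, apex=5.909, x_land=53.987, impact vy=-10.762
  bounce: vy ← 0.8·10.762 = 8.609
Arc 5: start y=0.000, vy=8.609 → t=1.757, apex=3.782, x_land=62.157, impact vy=-8.609
  bounce: vy ← 0.8·8.609 = 6.888
Arc 6: start y=0.000, vy=6.888 → t=1.406, apex=2.420, x_land=68.693, impact vy=-6.888
  bounce: vy ← 0.8·6.888 = 5.510
Arc 7: start y=0.000, vy=5.510 → t=1.125, apex=1.549, x_land=73.922, impact vy=-5.510
  bounce: vy ← 0.8·5.510 = 4.408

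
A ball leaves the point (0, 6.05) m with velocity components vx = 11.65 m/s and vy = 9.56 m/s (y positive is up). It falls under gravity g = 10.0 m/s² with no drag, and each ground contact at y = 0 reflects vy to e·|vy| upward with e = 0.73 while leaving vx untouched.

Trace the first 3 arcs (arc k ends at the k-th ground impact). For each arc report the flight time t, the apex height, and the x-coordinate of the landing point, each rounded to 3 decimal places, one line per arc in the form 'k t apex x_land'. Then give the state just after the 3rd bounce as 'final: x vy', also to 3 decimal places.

1 2.413 10.620 28.116
2 2.128 5.659 52.904
3 1.553 3.016 71.000
final: 71.000 5.669

Arc 1: start y=6.050, vy=9.560 → t=2.413, apex=10.620, x_land=28.116, impact vy=-14.574
  bounce: vy ← 0.73·14.574 = 10.639
Arc 2: start y=0.000, vy=10.639 → t=2.128, apex=5.659, x_land=52.904, impact vy=-10.639
  bounce: vy ← 0.73·10.639 = 7.766
Arc 3: start y=0.000, vy=7.766 → t=1.553, apex=3.016, x_land=71.000, impact vy=-7.766
  bounce: vy ← 0.73·7.766 = 5.669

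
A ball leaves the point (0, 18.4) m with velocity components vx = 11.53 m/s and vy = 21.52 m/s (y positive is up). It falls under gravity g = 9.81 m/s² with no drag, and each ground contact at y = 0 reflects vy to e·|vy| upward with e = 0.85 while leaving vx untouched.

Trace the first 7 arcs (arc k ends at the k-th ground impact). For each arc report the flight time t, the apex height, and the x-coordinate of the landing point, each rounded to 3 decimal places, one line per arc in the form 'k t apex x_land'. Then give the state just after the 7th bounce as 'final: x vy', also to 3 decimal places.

1 5.120 42.004 59.034
2 4.975 30.348 116.393
3 4.229 21.926 165.149
4 3.594 15.842 206.591
5 3.055 11.446 241.817
6 2.597 8.270 271.758
7 2.207 5.975 297.209
final: 297.209 9.203

Arc 1: start y=18.400, vy=21.520 → t=5.120, apex=42.004, x_land=59.034, impact vy=-28.707
  bounce: vy ← 0.85·28.707 = 24.401
Arc 2: start y=0.000, vy=24.401 → t=4.975, apex=30.348, x_land=116.393, impact vy=-24.401
  bounce: vy ← 0.85·24.401 = 20.741
Arc 3: start y=0.000, vy=20.741 → t=4.229, apex=21.926, x_land=165.149, impact vy=-20.741
  bounce: vy ← 0.85·20.741 = 17.630
Arc 4: start y=0.000, vy=17.630 → t=3.594, apex=15.842, x_land=206.591, impact vy=-17.630
  bounce: vy ← 0.85·17.630 = 14.985
Arc 5: start y=0.000, vy=14.985 → t=3.055, apex=11.446, x_land=241.817, impact vy=-14.985
  bounce: vy ← 0.85·14.985 = 12.738
Arc 6: start y=0.000, vy=12.738 → t=2.597, apex=8.270, x_land=271.758, impact vy=-12.738
  bounce: vy ← 0.85·12.738 = 10.827
Arc 7: start y=0.000, vy=10.827 → t=2.207, apex=5.975, x_land=297.209, impact vy=-10.827
  bounce: vy ← 0.85·10.827 = 9.203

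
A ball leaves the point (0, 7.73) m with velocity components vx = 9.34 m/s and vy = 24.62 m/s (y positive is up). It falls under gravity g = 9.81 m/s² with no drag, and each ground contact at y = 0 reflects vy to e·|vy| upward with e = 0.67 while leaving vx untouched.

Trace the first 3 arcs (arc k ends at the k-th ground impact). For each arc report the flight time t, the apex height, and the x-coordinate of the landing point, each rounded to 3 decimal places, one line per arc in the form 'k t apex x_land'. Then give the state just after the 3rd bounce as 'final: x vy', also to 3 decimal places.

1 5.316 38.624 49.650
2 3.760 17.338 84.770
3 2.519 7.783 108.301
final: 108.301 8.279

Arc 1: start y=7.730, vy=24.620 → t=5.316, apex=38.624, x_land=49.650, impact vy=-27.528
  bounce: vy ← 0.67·27.528 = 18.444
Arc 2: start y=0.000, vy=18.444 → t=3.760, apex=17.338, x_land=84.770, impact vy=-18.444
  bounce: vy ← 0.67·18.444 = 12.357
Arc 3: start y=0.000, vy=12.357 → t=2.519, apex=7.783, x_land=108.301, impact vy=-12.357
  bounce: vy ← 0.67·12.357 = 8.279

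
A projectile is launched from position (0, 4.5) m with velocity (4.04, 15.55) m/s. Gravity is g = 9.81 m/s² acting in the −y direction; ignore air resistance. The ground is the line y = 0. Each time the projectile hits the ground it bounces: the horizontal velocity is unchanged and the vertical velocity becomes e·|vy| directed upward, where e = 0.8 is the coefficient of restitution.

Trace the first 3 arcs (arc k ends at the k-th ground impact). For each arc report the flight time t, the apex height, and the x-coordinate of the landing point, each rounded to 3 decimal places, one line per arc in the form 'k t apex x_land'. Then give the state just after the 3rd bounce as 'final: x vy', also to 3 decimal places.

Arc 1: start y=4.500, vy=15.550 → t=3.437, apex=16.824, x_land=13.886, impact vy=-18.168
  bounce: vy ← 0.8·18.168 = 14.535
Arc 2: start y=0.000, vy=14.535 → t=2.963, apex=10.768, x_land=25.858, impact vy=-14.535
  bounce: vy ← 0.8·14.535 = 11.628
Arc 3: start y=0.000, vy=11.628 → t=2.371, apex=6.891, x_land=35.435, impact vy=-11.628
  bounce: vy ← 0.8·11.628 = 9.302

1 3.437 16.824 13.886
2 2.963 10.768 25.858
3 2.371 6.891 35.435
final: 35.435 9.302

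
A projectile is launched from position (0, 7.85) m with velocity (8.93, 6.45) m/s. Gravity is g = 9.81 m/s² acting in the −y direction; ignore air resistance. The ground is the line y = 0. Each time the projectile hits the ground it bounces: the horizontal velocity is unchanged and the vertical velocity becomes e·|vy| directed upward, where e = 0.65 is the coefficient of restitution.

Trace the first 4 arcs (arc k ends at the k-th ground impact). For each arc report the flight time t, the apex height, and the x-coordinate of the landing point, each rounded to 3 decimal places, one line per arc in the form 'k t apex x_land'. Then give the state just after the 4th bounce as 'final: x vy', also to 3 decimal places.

Arc 1: start y=7.850, vy=6.450 → t=2.083, apex=9.970, x_land=18.603, impact vy=-13.986
  bounce: vy ← 0.65·13.986 = 9.091
Arc 2: start y=0.000, vy=9.091 → t=1.853, apex=4.212, x_land=35.154, impact vy=-9.091
  bounce: vy ← 0.65·9.091 = 5.909
Arc 3: start y=0.000, vy=5.909 → t=1.205, apex=1.780, x_land=45.913, impact vy=-5.909
  bounce: vy ← 0.65·5.909 = 3.841
Arc 4: start y=0.000, vy=3.841 → t=0.783, apex=0.752, x_land=52.906, impact vy=-3.841
  bounce: vy ← 0.65·3.841 = 2.497

1 2.083 9.970 18.603
2 1.853 4.212 35.154
3 1.205 1.780 45.913
4 0.783 0.752 52.906
final: 52.906 2.497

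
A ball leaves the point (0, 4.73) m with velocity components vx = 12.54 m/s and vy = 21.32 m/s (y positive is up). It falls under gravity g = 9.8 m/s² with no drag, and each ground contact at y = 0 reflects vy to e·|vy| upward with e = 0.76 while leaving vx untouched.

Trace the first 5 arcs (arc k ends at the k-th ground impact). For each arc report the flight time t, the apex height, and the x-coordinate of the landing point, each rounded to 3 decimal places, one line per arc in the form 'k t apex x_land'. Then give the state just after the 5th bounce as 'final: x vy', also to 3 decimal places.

Arc 1: start y=4.730, vy=21.320 → t=4.563, apex=27.921, x_land=57.215, impact vy=-23.393
  bounce: vy ← 0.76·23.393 = 17.779
Arc 2: start y=0.000, vy=17.779 → t=3.628, apex=16.127, x_land=102.715, impact vy=-17.779
  bounce: vy ← 0.76·17.779 = 13.512
Arc 3: start y=0.000, vy=13.512 → t=2.758, apex=9.315, x_land=137.294, impact vy=-13.512
  bounce: vy ← 0.76·13.512 = 10.269
Arc 4: start y=0.000, vy=10.269 → t=2.096, apex=5.380, x_land=163.575, impact vy=-10.269
  bounce: vy ← 0.76·10.269 = 7.805
Arc 5: start y=0.000, vy=7.805 → t=1.593, apex=3.108, x_land=183.548, impact vy=-7.805
  bounce: vy ← 0.76·7.805 = 5.931

1 4.563 27.921 57.215
2 3.628 16.127 102.715
3 2.758 9.315 137.294
4 2.096 5.380 163.575
5 1.593 3.108 183.548
final: 183.548 5.931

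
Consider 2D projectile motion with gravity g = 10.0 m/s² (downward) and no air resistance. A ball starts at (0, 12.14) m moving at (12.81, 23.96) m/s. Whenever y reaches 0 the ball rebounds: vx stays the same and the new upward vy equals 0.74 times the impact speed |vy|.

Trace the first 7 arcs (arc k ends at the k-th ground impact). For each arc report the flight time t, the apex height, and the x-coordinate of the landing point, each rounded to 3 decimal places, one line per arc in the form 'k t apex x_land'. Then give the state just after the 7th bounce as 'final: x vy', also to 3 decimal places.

Arc 1: start y=12.140, vy=23.960 → t=5.254, apex=40.844, x_land=67.305, impact vy=-28.581
  bounce: vy ← 0.74·28.581 = 21.150
Arc 2: start y=0.000, vy=21.150 → t=4.230, apex=22.366, x_land=121.492, impact vy=-21.150
  bounce: vy ← 0.74·21.150 = 15.651
Arc 3: start y=0.000, vy=15.651 → t=3.130, apex=12.248, x_land=161.590, impact vy=-15.651
  bounce: vy ← 0.74·15.651 = 11.582
Arc 4: start y=0.000, vy=11.582 → t=2.316, apex=6.707, x_land=191.262, impact vy=-11.582
  bounce: vy ← 0.74·11.582 = 8.571
Arc 5: start y=0.000, vy=8.571 → t=1.714, apex=3.673, x_land=213.220, impact vy=-8.571
  bounce: vy ← 0.74·8.571 = 6.342
Arc 6: start y=0.000, vy=6.342 → t=1.268, apex=2.011, x_land=229.468, impact vy=-6.342
  bounce: vy ← 0.74·6.342 = 4.693
Arc 7: start y=0.000, vy=4.693 → t=0.939, apex=1.101, x_land=241.492, impact vy=-4.693
  bounce: vy ← 0.74·4.693 = 3.473

1 5.254 40.844 67.305
2 4.230 22.366 121.492
3 3.130 12.248 161.590
4 2.316 6.707 191.262
5 1.714 3.673 213.220
6 1.268 2.011 229.468
7 0.939 1.101 241.492
final: 241.492 3.473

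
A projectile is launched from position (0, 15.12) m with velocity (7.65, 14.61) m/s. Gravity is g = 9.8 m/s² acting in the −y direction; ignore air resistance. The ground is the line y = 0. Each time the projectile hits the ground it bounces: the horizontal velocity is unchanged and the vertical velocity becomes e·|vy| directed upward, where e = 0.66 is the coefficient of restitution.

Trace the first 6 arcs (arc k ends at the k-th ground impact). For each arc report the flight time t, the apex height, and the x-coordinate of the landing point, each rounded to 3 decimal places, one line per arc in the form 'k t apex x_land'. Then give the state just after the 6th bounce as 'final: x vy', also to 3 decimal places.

Arc 1: start y=15.120, vy=14.610 → t=3.795, apex=26.010, x_land=29.030, impact vy=-22.579
  bounce: vy ← 0.66·22.579 = 14.902
Arc 2: start y=0.000, vy=14.902 → t=3.041, apex=11.330, x_land=52.295, impact vy=-14.902
  bounce: vy ← 0.66·14.902 = 9.835
Arc 3: start y=0.000, vy=9.835 → t=2.007, apex=4.935, x_land=67.651, impact vy=-9.835
  bounce: vy ← 0.66·9.835 = 6.491
Arc 4: start y=0.000, vy=6.491 → t=1.325, apex=2.150, x_land=77.785, impact vy=-6.491
  bounce: vy ← 0.66·6.491 = 4.284
Arc 5: start y=0.000, vy=4.284 → t=0.874, apex=0.936, x_land=84.474, impact vy=-4.284
  bounce: vy ← 0.66·4.284 = 2.828
Arc 6: start y=0.000, vy=2.828 → t=0.577, apex=0.408, x_land=88.888, impact vy=-2.828
  bounce: vy ← 0.66·2.828 = 1.866

1 3.795 26.010 29.030
2 3.041 11.330 52.295
3 2.007 4.935 67.651
4 1.325 2.150 77.785
5 0.874 0.936 84.474
6 0.577 0.408 88.888
final: 88.888 1.866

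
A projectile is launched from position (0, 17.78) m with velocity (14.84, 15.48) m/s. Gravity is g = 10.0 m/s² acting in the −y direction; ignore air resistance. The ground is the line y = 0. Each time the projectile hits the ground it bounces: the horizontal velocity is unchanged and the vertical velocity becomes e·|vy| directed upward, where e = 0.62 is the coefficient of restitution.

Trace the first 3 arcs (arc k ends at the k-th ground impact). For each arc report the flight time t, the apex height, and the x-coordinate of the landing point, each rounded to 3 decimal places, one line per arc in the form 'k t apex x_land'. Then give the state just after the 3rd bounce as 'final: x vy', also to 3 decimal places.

Arc 1: start y=17.780, vy=15.480 → t=3.988, apex=29.762, x_land=59.178, impact vy=-24.397
  bounce: vy ← 0.62·24.397 = 15.126
Arc 2: start y=0.000, vy=15.126 → t=3.025, apex=11.440, x_land=104.073, impact vy=-15.126
  bounce: vy ← 0.62·15.126 = 9.378
Arc 3: start y=0.000, vy=9.378 → t=1.876, apex=4.398, x_land=131.908, impact vy=-9.378
  bounce: vy ← 0.62·9.378 = 5.815

1 3.988 29.762 59.178
2 3.025 11.440 104.073
3 1.876 4.398 131.908
final: 131.908 5.815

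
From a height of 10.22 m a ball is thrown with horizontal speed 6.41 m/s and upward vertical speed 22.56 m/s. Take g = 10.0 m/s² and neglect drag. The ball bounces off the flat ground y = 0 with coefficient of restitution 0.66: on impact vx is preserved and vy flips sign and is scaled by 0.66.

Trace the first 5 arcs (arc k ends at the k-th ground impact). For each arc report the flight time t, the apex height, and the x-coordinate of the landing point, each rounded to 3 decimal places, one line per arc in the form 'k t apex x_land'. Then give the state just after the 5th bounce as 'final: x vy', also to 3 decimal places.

Arc 1: start y=10.220, vy=22.560 → t=4.927, apex=35.668, x_land=31.581, impact vy=-26.709
  bounce: vy ← 0.66·26.709 = 17.628
Arc 2: start y=0.000, vy=17.628 → t=3.526, apex=15.537, x_land=54.180, impact vy=-17.628
  bounce: vy ← 0.66·17.628 = 11.634
Arc 3: start y=0.000, vy=11.634 → t=2.327, apex=6.768, x_land=69.095, impact vy=-11.634
  bounce: vy ← 0.66·11.634 = 7.679
Arc 4: start y=0.000, vy=7.679 → t=1.536, apex=2.948, x_land=78.939, impact vy=-7.679
  bounce: vy ← 0.66·7.679 = 5.068
Arc 5: start y=0.000, vy=5.068 → t=1.014, apex=1.284, x_land=85.436, impact vy=-5.068
  bounce: vy ← 0.66·5.068 = 3.345

1 4.927 35.668 31.581
2 3.526 15.537 54.180
3 2.327 6.768 69.095
4 1.536 2.948 78.939
5 1.014 1.284 85.436
final: 85.436 3.345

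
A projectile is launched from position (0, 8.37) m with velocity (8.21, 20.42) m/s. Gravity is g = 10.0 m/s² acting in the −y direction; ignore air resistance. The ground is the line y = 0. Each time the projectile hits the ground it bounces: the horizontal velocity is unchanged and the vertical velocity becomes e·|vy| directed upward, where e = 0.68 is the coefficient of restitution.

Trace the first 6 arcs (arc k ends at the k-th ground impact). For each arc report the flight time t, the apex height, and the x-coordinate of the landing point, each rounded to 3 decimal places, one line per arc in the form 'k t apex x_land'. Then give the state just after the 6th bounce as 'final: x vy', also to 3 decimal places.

Arc 1: start y=8.370, vy=20.420 → t=4.459, apex=29.219, x_land=36.612, impact vy=-24.174
  bounce: vy ← 0.68·24.174 = 16.438
Arc 2: start y=0.000, vy=16.438 → t=3.288, apex=13.511, x_land=63.603, impact vy=-16.438
  bounce: vy ← 0.68·16.438 = 11.178
Arc 3: start y=0.000, vy=11.178 → t=2.236, apex=6.247, x_land=81.957, impact vy=-11.178
  bounce: vy ← 0.68·11.178 = 7.601
Arc 4: start y=0.000, vy=7.601 → t=1.520, apex=2.889, x_land=94.438, impact vy=-7.601
  bounce: vy ← 0.68·7.601 = 5.169
Arc 5: start y=0.000, vy=5.169 → t=1.034, apex=1.336, x_land=102.925, impact vy=-5.169
  bounce: vy ← 0.68·5.169 = 3.515
Arc 6: start y=0.000, vy=3.515 → t=0.703, apex=0.618, x_land=108.697, impact vy=-3.515
  bounce: vy ← 0.68·3.515 = 2.390

1 4.459 29.219 36.612
2 3.288 13.511 63.603
3 2.236 6.247 81.957
4 1.520 2.889 94.438
5 1.034 1.336 102.925
6 0.703 0.618 108.697
final: 108.697 2.390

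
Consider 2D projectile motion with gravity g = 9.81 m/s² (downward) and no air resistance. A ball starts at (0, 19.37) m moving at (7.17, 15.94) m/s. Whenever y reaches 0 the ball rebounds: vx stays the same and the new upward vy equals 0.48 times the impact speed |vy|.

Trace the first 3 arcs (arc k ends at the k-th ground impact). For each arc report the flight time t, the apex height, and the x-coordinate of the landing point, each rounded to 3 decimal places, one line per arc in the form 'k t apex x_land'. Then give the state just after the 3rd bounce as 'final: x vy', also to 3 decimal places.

1 4.192 32.320 30.055
2 2.464 7.447 47.724
3 1.183 1.716 56.205
final: 56.205 2.785

Arc 1: start y=19.370, vy=15.940 → t=4.192, apex=32.320, x_land=30.055, impact vy=-25.182
  bounce: vy ← 0.48·25.182 = 12.087
Arc 2: start y=0.000, vy=12.087 → t=2.464, apex=7.447, x_land=47.724, impact vy=-12.087
  bounce: vy ← 0.48·12.087 = 5.802
Arc 3: start y=0.000, vy=5.802 → t=1.183, apex=1.716, x_land=56.205, impact vy=-5.802
  bounce: vy ← 0.48·5.802 = 2.785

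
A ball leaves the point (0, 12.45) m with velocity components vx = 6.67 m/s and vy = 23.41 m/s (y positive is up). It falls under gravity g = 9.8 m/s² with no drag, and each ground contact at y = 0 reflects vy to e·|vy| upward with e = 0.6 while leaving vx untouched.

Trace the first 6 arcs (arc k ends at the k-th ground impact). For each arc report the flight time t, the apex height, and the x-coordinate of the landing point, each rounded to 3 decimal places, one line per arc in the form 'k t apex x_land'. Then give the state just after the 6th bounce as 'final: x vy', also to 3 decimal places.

Arc 1: start y=12.450, vy=23.410 → t=5.261, apex=40.411, x_land=35.088, impact vy=-28.143
  bounce: vy ← 0.6·28.143 = 16.886
Arc 2: start y=0.000, vy=16.886 → t=3.446, apex=14.548, x_land=58.073, impact vy=-16.886
  bounce: vy ← 0.6·16.886 = 10.132
Arc 3: start y=0.000, vy=10.132 → t=2.068, apex=5.237, x_land=71.865, impact vy=-10.132
  bounce: vy ← 0.6·10.132 = 6.079
Arc 4: start y=0.000, vy=6.079 → t=1.241, apex=1.885, x_land=80.140, impact vy=-6.079
  bounce: vy ← 0.6·6.079 = 3.647
Arc 5: start y=0.000, vy=3.647 → t=0.744, apex=0.679, x_land=85.105, impact vy=-3.647
  bounce: vy ← 0.6·3.647 = 2.188
Arc 6: start y=0.000, vy=2.188 → t=0.447, apex=0.244, x_land=88.084, impact vy=-2.188
  bounce: vy ← 0.6·2.188 = 1.313

1 5.261 40.411 35.088
2 3.446 14.548 58.073
3 2.068 5.237 71.865
4 1.241 1.885 80.140
5 0.744 0.679 85.105
6 0.447 0.244 88.084
final: 88.084 1.313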